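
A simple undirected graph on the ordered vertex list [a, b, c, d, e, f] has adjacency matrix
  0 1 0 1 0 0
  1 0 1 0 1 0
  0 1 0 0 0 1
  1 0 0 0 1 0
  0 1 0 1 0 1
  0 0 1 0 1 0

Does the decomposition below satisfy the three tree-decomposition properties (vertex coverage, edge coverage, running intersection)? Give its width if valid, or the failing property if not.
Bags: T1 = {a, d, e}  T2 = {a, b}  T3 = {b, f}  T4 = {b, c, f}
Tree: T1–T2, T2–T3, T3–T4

A tree decomposition must satisfy three properties: every vertex lies in some bag; for every edge, both endpoints lie together in some bag; and for every vertex, the bags containing it form a connected subtree. Here edge (e,b) lies in no bag, so the decomposition is invalid.

No — edge (e,b) lies in no bag.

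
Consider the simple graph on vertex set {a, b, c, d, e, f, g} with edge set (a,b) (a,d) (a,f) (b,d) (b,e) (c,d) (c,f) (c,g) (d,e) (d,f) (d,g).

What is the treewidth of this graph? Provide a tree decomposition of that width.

Each bag holds 3 vertices, so the decomposition has width 2, which upper-bounds the treewidth. Conversely, {c, d, g} is a clique of size 3, and the vertices of any clique must share a bag in every tree decomposition; so some bag has ≥ 3 vertices and tw(G) ≥ 2. Therefore the treewidth is 2.

Treewidth 2.
One such decomposition:
Bags: B1 = {a, d, f}  B2 = {a, b, d}  B3 = {c, d, f}  B4 = {c, d, g}  B5 = {b, d, e}
Tree: B1–B2, B1–B3, B3–B4, B2–B5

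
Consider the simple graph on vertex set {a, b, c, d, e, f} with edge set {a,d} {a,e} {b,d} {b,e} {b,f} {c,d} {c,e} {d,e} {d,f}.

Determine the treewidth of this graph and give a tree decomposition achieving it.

Each bag holds 3 vertices, so the decomposition has width 2, which upper-bounds the treewidth. On the other hand G contains the 3-clique {c, d, e}. A clique must lie in a single bag of any decomposition, so no decomposition can have width below 2. Hence tw(G) = 2 exactly.

Treewidth 2.
One optimal decomposition is:
Bags: B1 = {b, d, e}  B2 = {a, d, e}  B3 = {c, d, e}  B4 = {b, d, f}
Tree: B1–B2, B1–B3, B1–B4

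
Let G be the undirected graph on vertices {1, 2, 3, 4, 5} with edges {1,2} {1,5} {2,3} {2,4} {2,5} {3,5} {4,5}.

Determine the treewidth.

2

A width-2 tree decomposition is:
Bags: B1 = {2, 4, 5}  B2 = {1, 2, 5}  B3 = {2, 3, 5}
Tree: B1–B2, B2–B3
Each bag holds 3 vertices, so the decomposition has width 2, which upper-bounds the treewidth. Conversely, {1, 2, 5} is a clique of size 3, and the vertices of any clique must share a bag in every tree decomposition; so some bag has ≥ 3 vertices and tw(G) ≥ 2. The upper and lower bounds meet at 2, so that is the treewidth.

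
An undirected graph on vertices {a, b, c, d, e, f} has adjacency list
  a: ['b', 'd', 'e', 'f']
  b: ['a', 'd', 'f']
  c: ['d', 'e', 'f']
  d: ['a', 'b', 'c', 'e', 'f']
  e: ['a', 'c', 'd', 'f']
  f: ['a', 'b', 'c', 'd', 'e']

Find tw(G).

A width-3 tree decomposition is:
Bags: B1 = {a, d, e, f}  B2 = {a, b, d, f}  B3 = {c, d, e, f}
Tree: B1–B2, B1–B3
The largest bag has 4 vertices, giving width 3; this decomposition certifies tw(G) ≤ 3. On the other hand G contains the 4-clique {c, d, e, f}. A clique must lie in a single bag of any decomposition, so no decomposition can have width below 3. The upper and lower bounds meet at 3, so that is the treewidth.

3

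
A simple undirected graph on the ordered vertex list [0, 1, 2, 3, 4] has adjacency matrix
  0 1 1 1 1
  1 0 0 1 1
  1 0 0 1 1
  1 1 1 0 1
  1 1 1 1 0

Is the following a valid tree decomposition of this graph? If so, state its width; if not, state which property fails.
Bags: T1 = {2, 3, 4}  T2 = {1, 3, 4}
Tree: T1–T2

A tree decomposition must satisfy three properties: every vertex lies in some bag; for every edge, both endpoints lie together in some bag; and for every vertex, the bags containing it form a connected subtree. Here vertex 0 appears in no bag, so the decomposition is invalid.

No — vertex 0 appears in no bag.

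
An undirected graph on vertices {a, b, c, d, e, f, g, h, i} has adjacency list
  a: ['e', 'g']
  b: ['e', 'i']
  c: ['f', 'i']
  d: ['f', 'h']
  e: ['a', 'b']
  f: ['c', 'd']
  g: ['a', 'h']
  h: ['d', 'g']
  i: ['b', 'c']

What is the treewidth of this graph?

2

A width-2 tree decomposition is:
Bags: B1 = {a, e, g}  B2 = {e, g, h}  B3 = {d, e, h}  B4 = {d, e, f}  B5 = {c, e, f}  B6 = {c, e, i}  B7 = {b, e, i}
Tree: B1–B2, B2–B3, B3–B4, B4–B5, B5–B6, B6–B7
Every bag has size at most 3, so the width is 3 − 1 = 2 and tw(G) ≤ 2. Since e–a–g–h–d–f–c–i–b–e is a cycle in G, G is not acyclic. Forests are exactly the graphs of treewidth ≤ 1, so tw(G) ≥ 2. Combining the bounds, tw(G) = 2.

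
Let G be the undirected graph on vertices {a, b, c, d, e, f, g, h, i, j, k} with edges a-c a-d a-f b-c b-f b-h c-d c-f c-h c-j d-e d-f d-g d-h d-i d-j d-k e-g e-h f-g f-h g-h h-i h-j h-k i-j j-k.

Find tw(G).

A width-3 tree decomposition is:
Bags: B1 = {d, h, i, j}  B2 = {c, d, h, j}  B3 = {c, d, f, h}  B4 = {b, c, f, h}  B5 = {d, f, g, h}  B6 = {a, c, d, f}  B7 = {d, h, j, k}  B8 = {d, e, g, h}
Tree: B1–B2, B2–B3, B3–B4, B3–B5, B3–B6, B1–B7, B5–B8
Every bag has size at most 4, so the width is 4 − 1 = 3 and tw(G) ≤ 3. For the lower bound, the 4 vertices {d, e, g, h} are pairwise adjacent, and any tree decomposition puts a clique entirely inside one bag — forcing width ≥ 3. Combining the bounds, tw(G) = 3.

3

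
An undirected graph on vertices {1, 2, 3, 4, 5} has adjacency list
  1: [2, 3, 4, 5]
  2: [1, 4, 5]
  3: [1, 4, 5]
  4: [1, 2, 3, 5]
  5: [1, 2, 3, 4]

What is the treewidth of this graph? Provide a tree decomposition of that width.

Treewidth 3.
One such decomposition:
Bags: B1 = {1, 2, 4, 5}  B2 = {1, 3, 4, 5}
Tree: B1–B2

The largest bag has 4 vertices, giving width 3; this decomposition certifies tw(G) ≤ 3. Conversely, {1, 2, 4, 5} is a clique of size 4, and the vertices of any clique must share a bag in every tree decomposition; so some bag has ≥ 4 vertices and tw(G) ≥ 3. Combining the bounds, tw(G) = 3.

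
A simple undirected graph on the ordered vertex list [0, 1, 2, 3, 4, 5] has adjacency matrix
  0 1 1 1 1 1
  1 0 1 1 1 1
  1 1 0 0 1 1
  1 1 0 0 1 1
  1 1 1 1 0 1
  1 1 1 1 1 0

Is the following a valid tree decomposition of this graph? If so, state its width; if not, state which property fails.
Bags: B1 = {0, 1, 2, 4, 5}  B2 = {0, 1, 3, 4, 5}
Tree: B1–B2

Yes; width 4.

Checking the three conditions: (i) the bags cover all of {0, 1, 2, 3, 4, 5}; (ii) for each edge, some bag contains both endpoints; (iii) the bags containing any fixed vertex form a subtree. All hold, so the decomposition is valid with width 5 − 1 = 4.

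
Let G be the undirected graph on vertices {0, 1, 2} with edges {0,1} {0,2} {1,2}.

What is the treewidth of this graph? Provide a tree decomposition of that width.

A single bag containing all 3 vertices is trivially a valid decomposition of width 2. Conversely, {0, 1, 2} is a clique of size 3, and the vertices of any clique must share a bag in every tree decomposition; so some bag has ≥ 3 vertices and tw(G) ≥ 2. The upper and lower bounds meet at 2, so that is the treewidth.

Treewidth 2.
Bags: B1 = {0, 1, 2}
Tree: (single bag)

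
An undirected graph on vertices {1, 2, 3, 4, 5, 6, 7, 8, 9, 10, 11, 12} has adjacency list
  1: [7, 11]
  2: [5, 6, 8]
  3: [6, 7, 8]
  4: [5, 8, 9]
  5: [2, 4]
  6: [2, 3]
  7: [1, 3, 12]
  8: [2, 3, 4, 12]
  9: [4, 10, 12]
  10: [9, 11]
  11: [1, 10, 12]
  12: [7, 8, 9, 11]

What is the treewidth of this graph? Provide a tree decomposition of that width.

Each bag holds 4 vertices, so the decomposition has width 3, which upper-bounds the treewidth. For the lower bound: the 4 vertex sets {1,10,11}, {7}, {12}, {3,4,8,9} are disjoint, each induces a connected subgraph, and every pair is joined by at least one edge of G. Contracting each set to a single vertex therefore yields K_{4} as a minor, and since treewidth is minor-monotone, tw(G) ≥ tw(K_{4}) = 3. The upper and lower bounds meet at 3, so that is the treewidth.

Treewidth 3.
Bags: B1 = {1, 7, 10, 11}  B2 = {7, 10, 11, 12}  B3 = {7, 9, 10, 12}  B4 = {3, 7, 9, 12}  B5 = {3, 8, 9, 12}  B6 = {3, 4, 8, 9}  B7 = {3, 4, 6, 8}  B8 = {2, 4, 6, 8}  B9 = {2, 4, 5, 6}
Tree: B1–B2, B2–B3, B3–B4, B4–B5, B5–B6, B6–B7, B7–B8, B8–B9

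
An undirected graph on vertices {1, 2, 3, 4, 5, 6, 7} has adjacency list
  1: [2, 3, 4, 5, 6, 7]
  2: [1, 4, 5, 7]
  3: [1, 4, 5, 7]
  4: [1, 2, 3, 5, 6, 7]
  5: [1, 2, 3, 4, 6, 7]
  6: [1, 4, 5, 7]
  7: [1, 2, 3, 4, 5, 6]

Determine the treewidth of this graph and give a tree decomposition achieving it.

The largest bag has 5 vertices, giving width 4; this decomposition certifies tw(G) ≤ 4. Conversely, {1, 2, 4, 5, 7} is a clique of size 5, and the vertices of any clique must share a bag in every tree decomposition; so some bag has ≥ 5 vertices and tw(G) ≥ 4. Combining the bounds, tw(G) = 4.

Treewidth 4.
One such decomposition:
Bags: B1 = {1, 2, 4, 5, 7}  B2 = {1, 3, 4, 5, 7}  B3 = {1, 4, 5, 6, 7}
Tree: B1–B2, B1–B3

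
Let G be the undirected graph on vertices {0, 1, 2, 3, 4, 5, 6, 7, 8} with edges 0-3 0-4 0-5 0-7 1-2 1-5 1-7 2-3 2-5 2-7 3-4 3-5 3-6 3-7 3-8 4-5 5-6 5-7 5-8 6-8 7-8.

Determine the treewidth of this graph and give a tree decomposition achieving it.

Treewidth 3.
One such decomposition:
Bags: B1 = {0, 3, 4, 5}  B2 = {0, 3, 5, 7}  B3 = {3, 5, 7, 8}  B4 = {2, 3, 5, 7}  B5 = {3, 5, 6, 8}  B6 = {1, 2, 5, 7}
Tree: B1–B2, B2–B3, B3–B4, B3–B5, B4–B6

Each bag holds 4 vertices, so the decomposition has width 3, which upper-bounds the treewidth. On the other hand G contains the 4-clique {1, 2, 5, 7}. A clique must lie in a single bag of any decomposition, so no decomposition can have width below 3. Hence tw(G) = 3 exactly.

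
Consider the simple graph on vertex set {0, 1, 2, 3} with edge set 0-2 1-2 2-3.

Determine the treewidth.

A width-1 tree decomposition is:
Bags: B1 = {0, 2}  B2 = {2, 3}  B3 = {1, 2}
Tree: B1–B2, B2–B3
Each bag holds 2 vertices, so the decomposition has width 1, which upper-bounds the treewidth. Any graph with an edge has treewidth ≥ 1, and G has the edge 2–0. Therefore the treewidth is 1.

1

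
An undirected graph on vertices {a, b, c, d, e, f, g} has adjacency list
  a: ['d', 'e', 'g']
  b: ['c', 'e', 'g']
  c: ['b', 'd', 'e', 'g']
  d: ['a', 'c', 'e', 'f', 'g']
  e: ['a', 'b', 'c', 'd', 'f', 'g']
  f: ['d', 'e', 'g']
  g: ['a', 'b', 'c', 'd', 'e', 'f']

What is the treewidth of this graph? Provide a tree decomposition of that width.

Treewidth 3.
One such decomposition:
Bags: B1 = {a, d, e, g}  B2 = {d, e, f, g}  B3 = {c, d, e, g}  B4 = {b, c, e, g}
Tree: B1–B2, B1–B3, B3–B4

Each bag holds 4 vertices, so the decomposition has width 3, which upper-bounds the treewidth. On the other hand G contains the 4-clique {d, e, f, g}. A clique must lie in a single bag of any decomposition, so no decomposition can have width below 3. The upper and lower bounds meet at 3, so that is the treewidth.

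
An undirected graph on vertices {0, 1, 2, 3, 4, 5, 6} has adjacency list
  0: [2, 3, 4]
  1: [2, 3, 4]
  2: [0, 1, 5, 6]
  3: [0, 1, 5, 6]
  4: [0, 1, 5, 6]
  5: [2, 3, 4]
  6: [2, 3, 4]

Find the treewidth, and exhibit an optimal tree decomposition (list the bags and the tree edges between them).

Treewidth 3.
One such decomposition:
Bags: B1 = {2, 3, 4, 5}  B2 = {0, 2, 3, 4}  B3 = {2, 3, 4, 6}  B4 = {1, 2, 3, 4}
Tree: B1–B2, B2–B3, B3–B4

Every bag has size at most 4, so the width is 4 − 1 = 3 and tw(G) ≤ 3. For the lower bound: the 4 vertex sets {4,5}, {0,2}, {3}, {6} are disjoint, each induces a connected subgraph, and every pair is joined by at least one edge of G. Contracting each set to a single vertex therefore yields K_{4} as a minor, and since treewidth is minor-monotone, tw(G) ≥ tw(K_{4}) = 3. Hence tw(G) = 3 exactly.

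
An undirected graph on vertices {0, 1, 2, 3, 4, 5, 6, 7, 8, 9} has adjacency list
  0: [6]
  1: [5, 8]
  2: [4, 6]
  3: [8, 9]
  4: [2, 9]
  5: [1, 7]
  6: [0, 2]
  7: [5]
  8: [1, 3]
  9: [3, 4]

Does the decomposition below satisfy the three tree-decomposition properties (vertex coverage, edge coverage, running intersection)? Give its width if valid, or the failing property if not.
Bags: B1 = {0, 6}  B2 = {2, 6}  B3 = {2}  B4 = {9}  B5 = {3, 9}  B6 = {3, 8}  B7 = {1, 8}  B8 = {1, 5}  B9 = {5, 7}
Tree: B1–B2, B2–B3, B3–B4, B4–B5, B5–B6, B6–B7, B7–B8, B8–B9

A tree decomposition must satisfy three properties: every vertex lies in some bag; for every edge, both endpoints lie together in some bag; and for every vertex, the bags containing it form a connected subtree. Here vertex 4 appears in no bag, so the decomposition is invalid.

No — vertex 4 appears in no bag.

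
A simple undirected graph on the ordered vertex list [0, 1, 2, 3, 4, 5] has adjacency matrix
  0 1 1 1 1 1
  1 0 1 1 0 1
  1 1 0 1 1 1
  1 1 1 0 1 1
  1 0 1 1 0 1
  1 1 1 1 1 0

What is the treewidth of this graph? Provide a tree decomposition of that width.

Every bag has size at most 5, so the width is 5 − 1 = 4 and tw(G) ≤ 4. Conversely, {0, 1, 2, 3, 5} is a clique of size 5, and the vertices of any clique must share a bag in every tree decomposition; so some bag has ≥ 5 vertices and tw(G) ≥ 4. The upper and lower bounds meet at 4, so that is the treewidth.

Treewidth 4.
One optimal decomposition is:
Bags: B1 = {0, 1, 2, 3, 5}  B2 = {0, 2, 3, 4, 5}
Tree: B1–B2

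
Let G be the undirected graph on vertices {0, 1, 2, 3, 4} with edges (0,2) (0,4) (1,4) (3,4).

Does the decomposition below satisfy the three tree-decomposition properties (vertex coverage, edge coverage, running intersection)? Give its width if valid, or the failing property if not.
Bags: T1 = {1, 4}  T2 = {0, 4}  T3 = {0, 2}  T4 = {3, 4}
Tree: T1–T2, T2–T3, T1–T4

Yes; width 1.

Vertex coverage: the bags together contain {0, 1, 2, 3, 4}, the full vertex set. Edge coverage: each edge of G has both endpoints in at least one bag. Running intersection: for every vertex, the bags containing it form a connected subtree. All three properties hold, so this is a valid tree decomposition of width max|bag| − 1 = 1, and hence tw(G) ≤ 1.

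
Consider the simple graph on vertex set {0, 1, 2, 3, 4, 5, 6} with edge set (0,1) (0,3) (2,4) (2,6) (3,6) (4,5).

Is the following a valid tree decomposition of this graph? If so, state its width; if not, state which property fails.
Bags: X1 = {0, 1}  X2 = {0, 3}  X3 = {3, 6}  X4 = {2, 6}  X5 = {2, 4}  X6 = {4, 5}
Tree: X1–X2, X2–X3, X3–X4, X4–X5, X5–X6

Yes; width 1.

Vertex coverage: the bags together contain {0, 1, 2, 3, 4, 5, 6}, the full vertex set. Edge coverage: each edge of G has both endpoints in at least one bag. Running intersection: for every vertex, the bags containing it form a connected subtree. All three properties hold, so this is a valid tree decomposition of width max|bag| − 1 = 1, and hence tw(G) ≤ 1.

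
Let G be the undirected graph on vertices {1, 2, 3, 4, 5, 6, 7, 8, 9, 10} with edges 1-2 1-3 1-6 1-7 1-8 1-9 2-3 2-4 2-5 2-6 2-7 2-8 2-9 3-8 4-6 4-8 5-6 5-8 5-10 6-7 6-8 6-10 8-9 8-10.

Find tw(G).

3

A width-3 tree decomposition is:
Bags: B1 = {2, 4, 6, 8}  B2 = {1, 2, 6, 8}  B3 = {2, 5, 6, 8}  B4 = {1, 2, 3, 8}  B5 = {5, 6, 8, 10}  B6 = {1, 2, 6, 7}  B7 = {1, 2, 8, 9}
Tree: B1–B2, B1–B3, B2–B4, B3–B5, B2–B6, B2–B7
The largest bag has 4 vertices, giving width 3; this decomposition certifies tw(G) ≤ 3. On the other hand G contains the 4-clique {1, 2, 8, 9}. A clique must lie in a single bag of any decomposition, so no decomposition can have width below 3. Hence tw(G) = 3 exactly.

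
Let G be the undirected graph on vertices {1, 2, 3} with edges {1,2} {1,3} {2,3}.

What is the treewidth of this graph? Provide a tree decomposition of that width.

A single bag containing all 3 vertices is trivially a valid decomposition of width 2. Conversely, {1, 2, 3} is a clique of size 3, and the vertices of any clique must share a bag in every tree decomposition; so some bag has ≥ 3 vertices and tw(G) ≥ 2. Therefore the treewidth is 2.

Treewidth 2.
One optimal decomposition is:
Bags: B1 = {1, 2, 3}
Tree: (single bag)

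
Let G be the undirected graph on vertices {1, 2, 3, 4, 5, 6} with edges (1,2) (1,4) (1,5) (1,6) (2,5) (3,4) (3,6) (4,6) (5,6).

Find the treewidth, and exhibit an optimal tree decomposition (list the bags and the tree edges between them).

Treewidth 2.
Bags: B1 = {1, 5, 6}  B2 = {1, 2, 5}  B3 = {1, 4, 6}  B4 = {3, 4, 6}
Tree: B1–B2, B1–B3, B3–B4

The largest bag has 3 vertices, giving width 2; this decomposition certifies tw(G) ≤ 2. For the lower bound, the 3 vertices {1, 4, 6} are pairwise adjacent, and any tree decomposition puts a clique entirely inside one bag — forcing width ≥ 2. The upper and lower bounds meet at 2, so that is the treewidth.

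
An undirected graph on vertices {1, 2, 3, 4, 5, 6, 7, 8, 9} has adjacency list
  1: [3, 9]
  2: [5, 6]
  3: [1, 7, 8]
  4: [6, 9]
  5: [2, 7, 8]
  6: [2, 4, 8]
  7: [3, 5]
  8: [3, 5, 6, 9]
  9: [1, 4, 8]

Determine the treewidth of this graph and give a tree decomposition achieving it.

Each bag holds 4 vertices, so the decomposition has width 3, which upper-bounds the treewidth. For the lower bound: the 4 vertex sets {1,3,7}, {5}, {8}, {2,4,6,9} are disjoint, each induces a connected subgraph, and every pair is joined by at least one edge of G. Contracting each set to a single vertex therefore yields K_{4} as a minor, and since treewidth is minor-monotone, tw(G) ≥ tw(K_{4}) = 3. The upper and lower bounds meet at 3, so that is the treewidth.

Treewidth 3.
One such decomposition:
Bags: B1 = {1, 3, 5, 7}  B2 = {1, 3, 5, 8}  B3 = {1, 5, 8, 9}  B4 = {2, 5, 8, 9}  B5 = {2, 6, 8, 9}  B6 = {2, 4, 6, 9}
Tree: B1–B2, B2–B3, B3–B4, B4–B5, B5–B6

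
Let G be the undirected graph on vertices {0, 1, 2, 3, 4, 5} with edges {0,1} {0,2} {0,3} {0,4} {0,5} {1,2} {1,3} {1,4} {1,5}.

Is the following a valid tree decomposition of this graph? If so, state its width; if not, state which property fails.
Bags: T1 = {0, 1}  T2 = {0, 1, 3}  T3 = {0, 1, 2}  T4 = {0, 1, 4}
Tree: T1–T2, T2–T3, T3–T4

No — vertex 5 appears in no bag.

A tree decomposition must satisfy three properties: every vertex lies in some bag; for every edge, both endpoints lie together in some bag; and for every vertex, the bags containing it form a connected subtree. Here vertex 5 appears in no bag, so the decomposition is invalid.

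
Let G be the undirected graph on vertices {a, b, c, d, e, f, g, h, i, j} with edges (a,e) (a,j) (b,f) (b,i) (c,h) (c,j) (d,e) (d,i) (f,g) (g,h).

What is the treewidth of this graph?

A width-2 tree decomposition is:
Bags: B1 = {a, c, j}  B2 = {a, c, e}  B3 = {c, d, e}  B4 = {c, d, i}  B5 = {b, c, i}  B6 = {b, c, f}  B7 = {c, f, g}  B8 = {c, g, h}
Tree: B1–B2, B2–B3, B3–B4, B4–B5, B5–B6, B6–B7, B7–B8
The largest bag has 3 vertices, giving width 2; this decomposition certifies tw(G) ≤ 2. For the lower bound, G contains the cycle c–j–a–e–d–i–b–f–g–h–c, so G is not a forest; only forests have treewidth ≤ 1, hence tw(G) ≥ 2. Combining the bounds, tw(G) = 2.

2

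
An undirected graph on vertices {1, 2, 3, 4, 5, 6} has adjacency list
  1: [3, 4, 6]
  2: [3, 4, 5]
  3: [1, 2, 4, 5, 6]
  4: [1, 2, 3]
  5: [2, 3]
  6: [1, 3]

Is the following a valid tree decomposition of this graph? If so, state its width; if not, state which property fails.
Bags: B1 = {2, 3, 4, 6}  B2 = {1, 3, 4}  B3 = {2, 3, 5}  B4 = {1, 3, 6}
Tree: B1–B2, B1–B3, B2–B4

A tree decomposition must satisfy three properties: every vertex lies in some bag; for every edge, both endpoints lie together in some bag; and for every vertex, the bags containing it form a connected subtree. Here bags containing vertex 6 are not connected in the tree, so the decomposition is invalid.

No — bags containing vertex 6 are not connected in the tree.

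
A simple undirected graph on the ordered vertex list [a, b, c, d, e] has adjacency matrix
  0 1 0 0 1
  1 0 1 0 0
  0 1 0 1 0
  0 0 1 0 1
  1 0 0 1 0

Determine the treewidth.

2

A width-2 tree decomposition is:
Bags: B1 = {a, b, c}  B2 = {a, c, d}  B3 = {a, d, e}
Tree: B1–B2, B2–B3
Each bag holds 3 vertices, so the decomposition has width 2, which upper-bounds the treewidth. For the lower bound, G contains the cycle a–b–c–d–e–a, so G is not a forest; only forests have treewidth ≤ 1, hence tw(G) ≥ 2. Hence tw(G) = 2 exactly.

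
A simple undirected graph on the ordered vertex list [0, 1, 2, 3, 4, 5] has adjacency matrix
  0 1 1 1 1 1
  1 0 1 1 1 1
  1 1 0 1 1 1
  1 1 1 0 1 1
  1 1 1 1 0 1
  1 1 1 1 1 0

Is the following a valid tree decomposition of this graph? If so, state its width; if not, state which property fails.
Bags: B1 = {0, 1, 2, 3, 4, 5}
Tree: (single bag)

Vertex coverage: the bags together contain {0, 1, 2, 3, 4, 5}, the full vertex set. Edge coverage: each edge of G has both endpoints in at least one bag. Running intersection: for every vertex, the bags containing it form a connected subtree. All three properties hold, so this is a valid tree decomposition of width max|bag| − 1 = 5, and hence tw(G) ≤ 5.

Yes; width 5.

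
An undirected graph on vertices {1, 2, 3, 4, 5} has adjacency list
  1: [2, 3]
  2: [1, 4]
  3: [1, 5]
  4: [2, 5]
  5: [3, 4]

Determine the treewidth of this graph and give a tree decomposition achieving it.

Every bag has size at most 3, so the width is 3 − 1 = 2 and tw(G) ≤ 2. The edges 3–5–4–2–1–3 form a cycle, so G is not a tree and its treewidth is at least 2. The upper and lower bounds meet at 2, so that is the treewidth.

Treewidth 2.
Bags: B1 = {3, 4, 5}  B2 = {2, 3, 4}  B3 = {1, 2, 3}
Tree: B1–B2, B2–B3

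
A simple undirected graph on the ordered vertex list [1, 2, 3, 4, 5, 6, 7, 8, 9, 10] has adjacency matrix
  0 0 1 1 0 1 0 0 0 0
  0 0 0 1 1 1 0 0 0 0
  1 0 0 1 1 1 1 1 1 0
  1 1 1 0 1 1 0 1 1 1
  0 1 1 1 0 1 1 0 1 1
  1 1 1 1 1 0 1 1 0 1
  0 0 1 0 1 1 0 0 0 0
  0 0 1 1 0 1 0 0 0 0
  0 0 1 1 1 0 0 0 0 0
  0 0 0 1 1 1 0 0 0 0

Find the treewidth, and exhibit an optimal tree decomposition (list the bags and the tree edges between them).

Treewidth 3.
Bags: B1 = {3, 4, 5, 6}  B2 = {4, 5, 6, 10}  B3 = {1, 3, 4, 6}  B4 = {3, 4, 5, 9}  B5 = {2, 4, 5, 6}  B6 = {3, 5, 6, 7}  B7 = {3, 4, 6, 8}
Tree: B1–B2, B1–B3, B1–B4, B1–B5, B1–B6, B1–B7

The largest bag has 4 vertices, giving width 3; this decomposition certifies tw(G) ≤ 3. For the lower bound, the 4 vertices {3, 4, 5, 9} are pairwise adjacent, and any tree decomposition puts a clique entirely inside one bag — forcing width ≥ 3. The upper and lower bounds meet at 3, so that is the treewidth.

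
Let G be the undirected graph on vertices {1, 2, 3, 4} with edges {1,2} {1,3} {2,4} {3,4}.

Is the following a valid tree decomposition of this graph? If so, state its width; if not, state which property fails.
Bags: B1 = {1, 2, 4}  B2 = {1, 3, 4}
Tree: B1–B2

Yes; width 2.

Vertex coverage: the bags together contain {1, 2, 3, 4}, the full vertex set. Edge coverage: each edge of G has both endpoints in at least one bag. Running intersection: for every vertex, the bags containing it form a connected subtree. All three properties hold, so this is a valid tree decomposition of width max|bag| − 1 = 2, and hence tw(G) ≤ 2.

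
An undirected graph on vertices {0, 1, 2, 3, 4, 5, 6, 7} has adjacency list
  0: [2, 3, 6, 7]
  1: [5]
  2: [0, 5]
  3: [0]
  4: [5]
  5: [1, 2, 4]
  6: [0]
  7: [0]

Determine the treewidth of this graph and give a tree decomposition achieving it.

Every bag has size at most 2, so the width is 2 − 1 = 1 and tw(G) ≤ 1. Any graph with an edge has treewidth ≥ 1, and G has the edge 0–2. The upper and lower bounds meet at 1, so that is the treewidth.

Treewidth 1.
One optimal decomposition is:
Bags: B1 = {0, 2}  B2 = {2, 5}  B3 = {4, 5}  B4 = {0, 6}  B5 = {0, 7}  B6 = {0, 3}  B7 = {1, 5}
Tree: B1–B2, B2–B3, B1–B4, B1–B5, B4–B6, B3–B7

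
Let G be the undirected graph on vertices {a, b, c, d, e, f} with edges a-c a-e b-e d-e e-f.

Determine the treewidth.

1

A width-1 tree decomposition is:
Bags: B1 = {a, e}  B2 = {d, e}  B3 = {b, e}  B4 = {a, c}  B5 = {e, f}
Tree: B1–B2, B2–B3, B1–B4, B3–B5
The largest bag has 2 vertices, giving width 1; this decomposition certifies tw(G) ≤ 1. Since G has at least one edge (e.g. a–e), it is not an edgeless graph, so tw(G) ≥ 1. The upper and lower bounds meet at 1, so that is the treewidth.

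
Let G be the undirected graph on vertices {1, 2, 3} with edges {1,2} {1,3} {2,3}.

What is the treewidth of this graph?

A width-2 tree decomposition is:
Bags: B1 = {1, 2, 3}
Tree: (single bag)
With just one bag of size 3, the width is 3 − 1 = 2, so tw(G) ≤ 2. For the lower bound, the 3 vertices {1, 2, 3} are pairwise adjacent, and any tree decomposition puts a clique entirely inside one bag — forcing width ≥ 2. Combining the bounds, tw(G) = 2.

2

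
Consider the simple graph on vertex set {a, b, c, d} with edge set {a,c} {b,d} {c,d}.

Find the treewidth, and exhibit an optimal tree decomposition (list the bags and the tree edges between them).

Every bag has size at most 2, so the width is 2 − 1 = 1 and tw(G) ≤ 1. Any graph with an edge has treewidth ≥ 1, and G has the edge b–d. The upper and lower bounds meet at 1, so that is the treewidth.

Treewidth 1.
Bags: B1 = {b, d}  B2 = {c, d}  B3 = {a, c}
Tree: B1–B2, B2–B3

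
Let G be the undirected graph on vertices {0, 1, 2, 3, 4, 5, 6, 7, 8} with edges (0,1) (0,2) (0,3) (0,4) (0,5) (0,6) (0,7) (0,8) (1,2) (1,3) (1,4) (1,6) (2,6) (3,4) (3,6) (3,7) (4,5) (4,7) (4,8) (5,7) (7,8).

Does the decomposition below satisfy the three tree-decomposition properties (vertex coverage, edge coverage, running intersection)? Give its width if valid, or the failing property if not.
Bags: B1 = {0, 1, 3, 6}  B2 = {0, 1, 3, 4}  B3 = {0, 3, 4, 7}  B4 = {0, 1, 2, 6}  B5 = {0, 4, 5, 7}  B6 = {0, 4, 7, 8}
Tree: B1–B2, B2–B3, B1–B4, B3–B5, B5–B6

Yes; width 3.

Checking the three conditions: (i) the bags cover all of {0, 1, 2, 3, 4, 5, 6, 7, 8}; (ii) for each edge, some bag contains both endpoints; (iii) the bags containing any fixed vertex form a subtree. All hold, so the decomposition is valid with width 4 − 1 = 3.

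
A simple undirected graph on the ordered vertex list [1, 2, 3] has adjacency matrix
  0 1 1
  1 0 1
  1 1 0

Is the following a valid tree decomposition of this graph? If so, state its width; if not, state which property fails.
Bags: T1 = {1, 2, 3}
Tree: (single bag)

Every vertex of G appears in some bag (union = {1, 2, 3}); every edge is covered by a bag; and for each vertex v the set of bags containing v is connected in the bag tree. The decomposition is therefore valid. The largest bag has 3 vertices, so the width is 2.

Yes; width 2.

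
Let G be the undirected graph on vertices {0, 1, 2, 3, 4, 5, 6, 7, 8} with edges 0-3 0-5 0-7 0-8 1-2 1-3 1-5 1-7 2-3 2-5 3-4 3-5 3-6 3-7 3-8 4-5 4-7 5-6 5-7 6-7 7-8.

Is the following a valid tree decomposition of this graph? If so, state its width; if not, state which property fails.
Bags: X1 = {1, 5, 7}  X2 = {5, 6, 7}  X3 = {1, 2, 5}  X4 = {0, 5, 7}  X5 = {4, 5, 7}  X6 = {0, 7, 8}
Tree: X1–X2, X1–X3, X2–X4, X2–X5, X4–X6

No — vertex 3 appears in no bag.

A tree decomposition must satisfy three properties: every vertex lies in some bag; for every edge, both endpoints lie together in some bag; and for every vertex, the bags containing it form a connected subtree. Here vertex 3 appears in no bag, so the decomposition is invalid.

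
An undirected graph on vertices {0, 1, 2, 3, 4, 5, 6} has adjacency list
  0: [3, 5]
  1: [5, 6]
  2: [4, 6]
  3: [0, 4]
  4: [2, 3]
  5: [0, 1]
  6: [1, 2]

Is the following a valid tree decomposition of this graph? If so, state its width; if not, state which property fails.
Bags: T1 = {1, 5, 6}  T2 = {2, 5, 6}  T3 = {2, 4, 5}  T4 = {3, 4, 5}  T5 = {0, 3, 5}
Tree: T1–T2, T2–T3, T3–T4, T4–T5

Yes; width 2.

Checking the three conditions: (i) the bags cover all of {0, 1, 2, 3, 4, 5, 6}; (ii) for each edge, some bag contains both endpoints; (iii) the bags containing any fixed vertex form a subtree. All hold, so the decomposition is valid with width 3 − 1 = 2.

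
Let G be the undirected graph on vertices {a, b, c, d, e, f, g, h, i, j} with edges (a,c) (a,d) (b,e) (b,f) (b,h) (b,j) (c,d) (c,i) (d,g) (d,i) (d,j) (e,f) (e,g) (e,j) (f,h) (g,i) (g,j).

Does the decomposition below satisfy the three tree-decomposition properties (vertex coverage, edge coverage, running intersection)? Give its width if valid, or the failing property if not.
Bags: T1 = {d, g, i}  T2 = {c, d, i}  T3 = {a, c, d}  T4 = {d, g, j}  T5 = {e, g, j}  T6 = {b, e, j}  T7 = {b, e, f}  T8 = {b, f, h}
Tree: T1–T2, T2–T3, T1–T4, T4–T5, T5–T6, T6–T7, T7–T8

Every vertex of G appears in some bag (union = {a, b, c, d, e, f, g, h, i, j}); every edge is covered by a bag; and for each vertex v the set of bags containing v is connected in the bag tree. The decomposition is therefore valid. The largest bag has 3 vertices, so the width is 2.

Yes; width 2.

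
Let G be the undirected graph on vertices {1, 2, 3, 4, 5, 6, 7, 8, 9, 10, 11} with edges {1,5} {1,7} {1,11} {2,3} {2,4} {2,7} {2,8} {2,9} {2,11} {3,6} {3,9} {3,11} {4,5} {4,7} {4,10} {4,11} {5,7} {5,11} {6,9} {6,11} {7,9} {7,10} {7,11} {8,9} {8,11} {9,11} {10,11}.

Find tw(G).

3

A width-3 tree decomposition is:
Bags: B1 = {2, 8, 9, 11}  B2 = {2, 3, 9, 11}  B3 = {3, 6, 9, 11}  B4 = {2, 7, 9, 11}  B5 = {2, 4, 7, 11}  B6 = {4, 5, 7, 11}  B7 = {1, 5, 7, 11}  B8 = {4, 7, 10, 11}
Tree: B1–B2, B2–B3, B2–B4, B4–B5, B5–B6, B6–B7, B6–B8
The largest bag has 4 vertices, giving width 3; this decomposition certifies tw(G) ≤ 3. Conversely, {2, 8, 9, 11} is a clique of size 4, and the vertices of any clique must share a bag in every tree decomposition; so some bag has ≥ 4 vertices and tw(G) ≥ 3. Hence tw(G) = 3 exactly.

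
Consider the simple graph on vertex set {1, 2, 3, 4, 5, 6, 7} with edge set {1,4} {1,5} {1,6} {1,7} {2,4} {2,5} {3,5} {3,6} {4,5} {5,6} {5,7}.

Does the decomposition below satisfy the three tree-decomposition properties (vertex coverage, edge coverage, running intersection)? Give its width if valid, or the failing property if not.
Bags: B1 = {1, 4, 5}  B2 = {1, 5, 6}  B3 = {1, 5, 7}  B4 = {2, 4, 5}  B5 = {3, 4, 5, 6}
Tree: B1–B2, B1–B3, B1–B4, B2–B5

A tree decomposition must satisfy three properties: every vertex lies in some bag; for every edge, both endpoints lie together in some bag; and for every vertex, the bags containing it form a connected subtree. Here bags containing vertex 4 are not connected in the tree, so the decomposition is invalid.

No — bags containing vertex 4 are not connected in the tree.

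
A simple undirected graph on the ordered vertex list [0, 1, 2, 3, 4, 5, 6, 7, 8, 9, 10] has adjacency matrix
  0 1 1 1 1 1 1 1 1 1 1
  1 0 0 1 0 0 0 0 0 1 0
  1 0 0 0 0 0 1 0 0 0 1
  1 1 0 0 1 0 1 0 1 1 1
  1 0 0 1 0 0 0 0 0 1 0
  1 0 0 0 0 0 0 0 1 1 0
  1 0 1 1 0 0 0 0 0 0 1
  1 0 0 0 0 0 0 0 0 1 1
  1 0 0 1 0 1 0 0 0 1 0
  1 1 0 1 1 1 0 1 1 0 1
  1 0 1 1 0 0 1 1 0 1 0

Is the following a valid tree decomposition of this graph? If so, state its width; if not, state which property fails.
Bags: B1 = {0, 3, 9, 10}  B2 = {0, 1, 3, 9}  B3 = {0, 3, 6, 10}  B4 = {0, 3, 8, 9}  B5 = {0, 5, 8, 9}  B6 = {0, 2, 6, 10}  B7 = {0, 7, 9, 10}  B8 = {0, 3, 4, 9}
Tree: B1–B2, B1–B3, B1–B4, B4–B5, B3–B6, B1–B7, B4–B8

Yes; width 3.

Vertex coverage: the bags together contain {0, 1, 2, 3, 4, 5, 6, 7, 8, 9, 10}, the full vertex set. Edge coverage: each edge of G has both endpoints in at least one bag. Running intersection: for every vertex, the bags containing it form a connected subtree. All three properties hold, so this is a valid tree decomposition of width max|bag| − 1 = 3, and hence tw(G) ≤ 3.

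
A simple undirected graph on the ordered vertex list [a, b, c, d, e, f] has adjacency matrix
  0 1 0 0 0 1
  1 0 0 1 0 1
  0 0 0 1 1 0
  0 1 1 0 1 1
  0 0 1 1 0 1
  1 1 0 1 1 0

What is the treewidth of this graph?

2

A width-2 tree decomposition is:
Bags: B1 = {b, d, f}  B2 = {a, b, f}  B3 = {d, e, f}  B4 = {c, d, e}
Tree: B1–B2, B1–B3, B3–B4
Each bag holds 3 vertices, so the decomposition has width 2, which upper-bounds the treewidth. On the other hand G contains the 3-clique {c, d, e}. A clique must lie in a single bag of any decomposition, so no decomposition can have width below 2. Therefore the treewidth is 2.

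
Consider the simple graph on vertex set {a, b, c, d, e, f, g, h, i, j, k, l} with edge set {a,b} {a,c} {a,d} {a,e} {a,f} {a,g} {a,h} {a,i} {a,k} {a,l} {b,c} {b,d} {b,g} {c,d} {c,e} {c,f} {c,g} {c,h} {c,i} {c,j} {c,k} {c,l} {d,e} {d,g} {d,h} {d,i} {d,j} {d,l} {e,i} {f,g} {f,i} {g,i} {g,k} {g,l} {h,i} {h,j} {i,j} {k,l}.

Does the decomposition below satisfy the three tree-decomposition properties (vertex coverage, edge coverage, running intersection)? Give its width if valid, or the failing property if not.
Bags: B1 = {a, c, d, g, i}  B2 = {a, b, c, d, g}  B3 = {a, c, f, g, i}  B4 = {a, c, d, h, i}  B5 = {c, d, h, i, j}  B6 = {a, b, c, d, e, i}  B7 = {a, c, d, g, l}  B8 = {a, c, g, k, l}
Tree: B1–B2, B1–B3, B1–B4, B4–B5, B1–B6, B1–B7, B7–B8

No — bags containing vertex b are not connected in the tree.

A tree decomposition must satisfy three properties: every vertex lies in some bag; for every edge, both endpoints lie together in some bag; and for every vertex, the bags containing it form a connected subtree. Here bags containing vertex b are not connected in the tree, so the decomposition is invalid.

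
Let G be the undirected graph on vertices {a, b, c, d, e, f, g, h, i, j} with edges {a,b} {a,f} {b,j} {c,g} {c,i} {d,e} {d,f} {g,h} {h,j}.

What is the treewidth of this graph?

A width-1 tree decomposition is:
Bags: B1 = {d, e}  B2 = {d, f}  B3 = {a, f}  B4 = {a, b}  B5 = {b, j}  B6 = {h, j}  B7 = {g, h}  B8 = {c, g}  B9 = {c, i}
Tree: B1–B2, B2–B3, B3–B4, B4–B5, B5–B6, B6–B7, B7–B8, B8–B9
Each bag holds 2 vertices, so the decomposition has width 1, which upper-bounds the treewidth. G has an edge, so its treewidth is at least 1. Hence tw(G) = 1 exactly.

1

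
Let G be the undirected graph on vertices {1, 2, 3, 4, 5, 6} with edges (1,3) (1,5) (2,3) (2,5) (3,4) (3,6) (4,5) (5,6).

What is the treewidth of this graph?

A width-2 tree decomposition is:
Bags: B1 = {1, 3, 5}  B2 = {2, 3, 5}  B3 = {3, 4, 5}  B4 = {3, 5, 6}
Tree: B1–B2, B2–B3, B3–B4
Each bag holds 3 vertices, so the decomposition has width 2, which upper-bounds the treewidth. The edges 5–1–3–2–5 form a cycle, so G is not a tree and its treewidth is at least 2. Hence tw(G) = 2 exactly.

2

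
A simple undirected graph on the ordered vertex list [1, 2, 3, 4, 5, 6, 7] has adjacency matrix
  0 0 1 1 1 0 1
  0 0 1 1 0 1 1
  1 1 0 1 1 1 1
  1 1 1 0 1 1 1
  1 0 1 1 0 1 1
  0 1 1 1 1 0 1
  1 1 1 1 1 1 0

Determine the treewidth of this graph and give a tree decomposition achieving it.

Every bag has size at most 5, so the width is 5 − 1 = 4 and tw(G) ≤ 4. For the lower bound, the 5 vertices {2, 3, 4, 6, 7} are pairwise adjacent, and any tree decomposition puts a clique entirely inside one bag — forcing width ≥ 4. Therefore the treewidth is 4.

Treewidth 4.
Bags: B1 = {3, 4, 5, 6, 7}  B2 = {2, 3, 4, 6, 7}  B3 = {1, 3, 4, 5, 7}
Tree: B1–B2, B1–B3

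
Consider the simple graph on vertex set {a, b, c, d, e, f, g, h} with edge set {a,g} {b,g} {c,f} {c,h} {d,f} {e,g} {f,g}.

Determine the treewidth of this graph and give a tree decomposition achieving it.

Treewidth 1.
Bags: B1 = {c, f}  B2 = {f, g}  B3 = {d, f}  B4 = {a, g}  B5 = {c, h}  B6 = {e, g}  B7 = {b, g}
Tree: B1–B2, B1–B3, B2–B4, B1–B5, B2–B6, B2–B7

Every bag has size at most 2, so the width is 2 − 1 = 1 and tw(G) ≤ 1. Since G has at least one edge (e.g. c–f), it is not an edgeless graph, so tw(G) ≥ 1. Therefore the treewidth is 1.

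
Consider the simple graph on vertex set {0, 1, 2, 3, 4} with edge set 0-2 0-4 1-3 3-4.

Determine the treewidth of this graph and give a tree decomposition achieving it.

Treewidth 1.
One optimal decomposition is:
Bags: B1 = {1, 3}  B2 = {3, 4}  B3 = {0, 4}  B4 = {0, 2}
Tree: B1–B2, B2–B3, B3–B4

The largest bag has 2 vertices, giving width 1; this decomposition certifies tw(G) ≤ 1. G has an edge, so its treewidth is at least 1. Combining the bounds, tw(G) = 1.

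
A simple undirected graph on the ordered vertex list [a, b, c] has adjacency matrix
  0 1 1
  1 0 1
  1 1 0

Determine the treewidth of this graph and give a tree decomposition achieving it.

A single bag containing all 3 vertices is trivially a valid decomposition of width 2. Conversely, {a, b, c} is a clique of size 3, and the vertices of any clique must share a bag in every tree decomposition; so some bag has ≥ 3 vertices and tw(G) ≥ 2. Combining the bounds, tw(G) = 2.

Treewidth 2.
One such decomposition:
Bags: B1 = {a, b, c}
Tree: (single bag)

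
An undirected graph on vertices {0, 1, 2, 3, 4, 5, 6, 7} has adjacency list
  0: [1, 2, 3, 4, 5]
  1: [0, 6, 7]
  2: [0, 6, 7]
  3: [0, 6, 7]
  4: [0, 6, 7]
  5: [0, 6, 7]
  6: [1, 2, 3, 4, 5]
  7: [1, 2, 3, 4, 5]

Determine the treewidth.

A width-3 tree decomposition is:
Bags: B1 = {0, 1, 6, 7}  B2 = {0, 2, 6, 7}  B3 = {0, 5, 6, 7}  B4 = {0, 4, 6, 7}  B5 = {0, 3, 6, 7}
Tree: B1–B2, B2–B3, B3–B4, B4–B5
The largest bag has 4 vertices, giving width 3; this decomposition certifies tw(G) ≤ 3. For the lower bound: the 4 vertex sets {1,7}, {2,6}, {0}, {5} are disjoint, each induces a connected subgraph, and every pair is joined by at least one edge of G. Contracting each set to a single vertex therefore yields K_{4} as a minor, and since treewidth is minor-monotone, tw(G) ≥ tw(K_{4}) = 3. Hence tw(G) = 3 exactly.

3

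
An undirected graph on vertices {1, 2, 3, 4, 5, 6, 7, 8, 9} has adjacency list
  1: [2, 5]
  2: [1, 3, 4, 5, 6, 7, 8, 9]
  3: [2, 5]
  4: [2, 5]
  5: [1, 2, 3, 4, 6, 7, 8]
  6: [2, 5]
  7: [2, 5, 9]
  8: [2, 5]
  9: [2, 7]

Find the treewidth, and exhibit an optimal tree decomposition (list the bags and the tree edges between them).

Every bag has size at most 3, so the width is 3 − 1 = 2 and tw(G) ≤ 2. Conversely, {2, 7, 9} is a clique of size 3, and the vertices of any clique must share a bag in every tree decomposition; so some bag has ≥ 3 vertices and tw(G) ≥ 2. Combining the bounds, tw(G) = 2.

Treewidth 2.
One such decomposition:
Bags: B1 = {2, 5, 6}  B2 = {2, 5, 8}  B3 = {2, 3, 5}  B4 = {2, 5, 7}  B5 = {1, 2, 5}  B6 = {2, 7, 9}  B7 = {2, 4, 5}
Tree: B1–B2, B1–B3, B3–B4, B1–B5, B4–B6, B3–B7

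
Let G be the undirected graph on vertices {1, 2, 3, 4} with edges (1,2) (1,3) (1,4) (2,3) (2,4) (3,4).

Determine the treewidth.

A width-3 tree decomposition is:
Bags: B1 = {1, 2, 3, 4}
Tree: (single bag)
With just one bag of size 4, the width is 4 − 1 = 3, so tw(G) ≤ 3. For the lower bound, the 4 vertices {1, 2, 3, 4} are pairwise adjacent, and any tree decomposition puts a clique entirely inside one bag — forcing width ≥ 3. The upper and lower bounds meet at 3, so that is the treewidth.

3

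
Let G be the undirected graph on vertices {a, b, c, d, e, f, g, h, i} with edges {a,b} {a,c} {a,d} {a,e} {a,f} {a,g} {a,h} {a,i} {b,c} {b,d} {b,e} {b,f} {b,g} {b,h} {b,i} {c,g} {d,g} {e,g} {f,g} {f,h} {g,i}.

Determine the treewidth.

A width-3 tree decomposition is:
Bags: B1 = {a, b, f, g}  B2 = {a, b, d, g}  B3 = {a, b, c, g}  B4 = {a, b, f, h}  B5 = {a, b, e, g}  B6 = {a, b, g, i}
Tree: B1–B2, B1–B3, B1–B4, B2–B5, B3–B6
The largest bag has 4 vertices, giving width 3; this decomposition certifies tw(G) ≤ 3. On the other hand G contains the 4-clique {a, b, d, g}. A clique must lie in a single bag of any decomposition, so no decomposition can have width below 3. Combining the bounds, tw(G) = 3.

3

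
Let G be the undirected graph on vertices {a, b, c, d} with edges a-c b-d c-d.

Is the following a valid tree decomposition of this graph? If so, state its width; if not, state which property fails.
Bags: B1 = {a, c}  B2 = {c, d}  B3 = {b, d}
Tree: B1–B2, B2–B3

Vertex coverage: the bags together contain {a, b, c, d}, the full vertex set. Edge coverage: each edge of G has both endpoints in at least one bag. Running intersection: for every vertex, the bags containing it form a connected subtree. All three properties hold, so this is a valid tree decomposition of width max|bag| − 1 = 1, and hence tw(G) ≤ 1.

Yes; width 1.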